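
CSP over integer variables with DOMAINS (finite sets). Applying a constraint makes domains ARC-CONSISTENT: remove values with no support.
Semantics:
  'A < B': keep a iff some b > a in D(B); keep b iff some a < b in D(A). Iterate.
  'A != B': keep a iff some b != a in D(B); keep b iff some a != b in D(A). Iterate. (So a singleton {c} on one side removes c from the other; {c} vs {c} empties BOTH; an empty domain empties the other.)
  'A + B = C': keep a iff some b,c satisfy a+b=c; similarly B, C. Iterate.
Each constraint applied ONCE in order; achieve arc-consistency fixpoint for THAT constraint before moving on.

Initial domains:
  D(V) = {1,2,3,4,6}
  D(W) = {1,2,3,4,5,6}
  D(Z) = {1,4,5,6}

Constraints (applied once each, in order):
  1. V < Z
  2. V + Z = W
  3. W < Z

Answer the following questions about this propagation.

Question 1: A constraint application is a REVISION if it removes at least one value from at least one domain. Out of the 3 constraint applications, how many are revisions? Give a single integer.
Constraint 1 (V < Z) on D(V)={1,2,3,4,6} D(Z)={1,4,5,6}: V {1,2,3,4,6}->{1,2,3,4}; Z {1,4,5,6}->{4,5,6} => REVISION
Constraint 2 (V + Z = W) on D(V)={1,2,3,4} D(Z)={4,5,6} D(W)={1,2,3,4,5,6}: V {1,2,3,4}->{1,2}; Z {4,5,6}->{4,5}; W {1,2,3,4,5,6}->{5,6} => REVISION
Constraint 3 (W < Z) on D(W)={5,6} D(Z)={4,5}: W {5,6}->{}; Z {4,5}->{} => REVISION
Total revisions = 3

Answer: 3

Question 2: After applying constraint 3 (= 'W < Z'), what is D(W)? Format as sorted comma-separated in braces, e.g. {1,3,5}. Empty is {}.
Answer: {}

Derivation:
Constraint 1 (V < Z) on D(V)={1,2,3,4,6} D(Z)={1,4,5,6}: V {1,2,3,4,6}->{1,2,3,4}; Z {1,4,5,6}->{4,5,6}
Constraint 2 (V + Z = W) on D(V)={1,2,3,4} D(Z)={4,5,6} D(W)={1,2,3,4,5,6}: V {1,2,3,4}->{1,2}; Z {4,5,6}->{4,5}; W {1,2,3,4,5,6}->{5,6}
Constraint 3 (W < Z) on D(W)={5,6} D(Z)={4,5}: W {5,6}->{}; Z {4,5}->{}
So after constraint 3: D(W) = {}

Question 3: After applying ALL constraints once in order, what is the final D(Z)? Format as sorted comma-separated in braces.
Answer: {}

Derivation:
Constraint 1 (V < Z) on D(V)={1,2,3,4,6} D(Z)={1,4,5,6}: V {1,2,3,4,6}->{1,2,3,4}; Z {1,4,5,6}->{4,5,6}
Constraint 2 (V + Z = W) on D(V)={1,2,3,4} D(Z)={4,5,6} D(W)={1,2,3,4,5,6}: V {1,2,3,4}->{1,2}; Z {4,5,6}->{4,5}; W {1,2,3,4,5,6}->{5,6}
Constraint 3 (W < Z) on D(W)={5,6} D(Z)={4,5}: W {5,6}->{}; Z {4,5}->{}
So after all 3 constraints: D(Z) = {}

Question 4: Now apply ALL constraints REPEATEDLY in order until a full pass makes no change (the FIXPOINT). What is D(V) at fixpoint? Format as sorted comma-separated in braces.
Answer: {}

Derivation:
pass 0 (initial): D(V)={1,2,3,4,6}
pass 1: V {1,2,3,4,6}->{1,2}; W {1,2,3,4,5,6}->{}; Z {1,4,5,6}->{}
pass 2: V {1,2}->{}
pass 3: no change
Fixpoint after 3 passes: D(V) = {}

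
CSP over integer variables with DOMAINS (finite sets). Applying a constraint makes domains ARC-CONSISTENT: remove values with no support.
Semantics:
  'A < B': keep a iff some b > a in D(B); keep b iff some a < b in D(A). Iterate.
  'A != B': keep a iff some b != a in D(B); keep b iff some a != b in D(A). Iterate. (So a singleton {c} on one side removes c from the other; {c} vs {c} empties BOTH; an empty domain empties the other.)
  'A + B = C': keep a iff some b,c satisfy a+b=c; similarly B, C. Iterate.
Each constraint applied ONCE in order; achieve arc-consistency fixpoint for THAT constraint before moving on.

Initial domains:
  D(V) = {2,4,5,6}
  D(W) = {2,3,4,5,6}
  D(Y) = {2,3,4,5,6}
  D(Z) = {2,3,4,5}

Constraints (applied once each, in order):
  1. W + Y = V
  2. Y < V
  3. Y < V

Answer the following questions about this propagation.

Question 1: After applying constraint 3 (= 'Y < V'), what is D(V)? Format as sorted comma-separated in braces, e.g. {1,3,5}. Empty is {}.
Constraint 1 (W + Y = V) on D(W)={2,3,4,5,6} D(Y)={2,3,4,5,6} D(V)={2,4,5,6}: W {2,3,4,5,6}->{2,3,4}; Y {2,3,4,5,6}->{2,3,4}; V {2,4,5,6}->{4,5,6}
Constraint 2 (Y < V) on D(Y)={2,3,4} D(V)={4,5,6}: no change
Constraint 3 (Y < V) on D(Y)={2,3,4} D(V)={4,5,6}: no change
So after constraint 3: D(V) = {4,5,6}

Answer: {4,5,6}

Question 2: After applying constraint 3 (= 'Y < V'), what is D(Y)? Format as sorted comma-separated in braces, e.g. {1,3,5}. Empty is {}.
Constraint 1 (W + Y = V) on D(W)={2,3,4,5,6} D(Y)={2,3,4,5,6} D(V)={2,4,5,6}: W {2,3,4,5,6}->{2,3,4}; Y {2,3,4,5,6}->{2,3,4}; V {2,4,5,6}->{4,5,6}
Constraint 2 (Y < V) on D(Y)={2,3,4} D(V)={4,5,6}: no change
Constraint 3 (Y < V) on D(Y)={2,3,4} D(V)={4,5,6}: no change
So after constraint 3: D(Y) = {2,3,4}

Answer: {2,3,4}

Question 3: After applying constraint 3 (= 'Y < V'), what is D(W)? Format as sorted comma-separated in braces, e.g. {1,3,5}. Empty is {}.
Answer: {2,3,4}

Derivation:
Constraint 1 (W + Y = V) on D(W)={2,3,4,5,6} D(Y)={2,3,4,5,6} D(V)={2,4,5,6}: W {2,3,4,5,6}->{2,3,4}; Y {2,3,4,5,6}->{2,3,4}; V {2,4,5,6}->{4,5,6}
Constraint 2 (Y < V) on D(Y)={2,3,4} D(V)={4,5,6}: no change
Constraint 3 (Y < V) on D(Y)={2,3,4} D(V)={4,5,6}: no change
So after constraint 3: D(W) = {2,3,4}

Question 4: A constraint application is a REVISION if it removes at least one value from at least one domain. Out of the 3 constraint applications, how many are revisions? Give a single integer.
Answer: 1

Derivation:
Constraint 1 (W + Y = V) on D(W)={2,3,4,5,6} D(Y)={2,3,4,5,6} D(V)={2,4,5,6}: W {2,3,4,5,6}->{2,3,4}; Y {2,3,4,5,6}->{2,3,4}; V {2,4,5,6}->{4,5,6} => REVISION
Constraint 2 (Y < V) on D(Y)={2,3,4} D(V)={4,5,6}: no change => not a revision
Constraint 3 (Y < V) on D(Y)={2,3,4} D(V)={4,5,6}: no change => not a revision
Total revisions = 1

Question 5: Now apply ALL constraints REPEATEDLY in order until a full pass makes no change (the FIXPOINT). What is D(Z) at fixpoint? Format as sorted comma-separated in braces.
Answer: {2,3,4,5}

Derivation:
pass 0 (initial): D(Z)={2,3,4,5}
pass 1: V {2,4,5,6}->{4,5,6}; W {2,3,4,5,6}->{2,3,4}; Y {2,3,4,5,6}->{2,3,4}
pass 2: no change
Fixpoint after 2 passes: D(Z) = {2,3,4,5}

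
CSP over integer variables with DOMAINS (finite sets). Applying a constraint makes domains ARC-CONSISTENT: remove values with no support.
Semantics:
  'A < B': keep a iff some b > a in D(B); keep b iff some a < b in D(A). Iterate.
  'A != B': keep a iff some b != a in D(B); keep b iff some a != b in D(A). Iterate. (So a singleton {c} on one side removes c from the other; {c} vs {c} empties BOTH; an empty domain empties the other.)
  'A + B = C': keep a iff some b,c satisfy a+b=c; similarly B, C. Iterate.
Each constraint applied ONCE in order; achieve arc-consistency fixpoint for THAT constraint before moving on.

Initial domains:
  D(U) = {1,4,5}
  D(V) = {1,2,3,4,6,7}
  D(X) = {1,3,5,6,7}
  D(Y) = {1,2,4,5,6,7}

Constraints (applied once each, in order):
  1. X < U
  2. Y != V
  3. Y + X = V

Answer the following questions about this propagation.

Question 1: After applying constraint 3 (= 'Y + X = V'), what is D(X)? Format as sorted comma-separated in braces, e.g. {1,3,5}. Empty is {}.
Constraint 1 (X < U) on D(X)={1,3,5,6,7} D(U)={1,4,5}: X {1,3,5,6,7}->{1,3}; U {1,4,5}->{4,5}
Constraint 2 (Y != V) on D(Y)={1,2,4,5,6,7} D(V)={1,2,3,4,6,7}: no change
Constraint 3 (Y + X = V) on D(Y)={1,2,4,5,6,7} D(X)={1,3} D(V)={1,2,3,4,6,7}: Y {1,2,4,5,6,7}->{1,2,4,5,6}; V {1,2,3,4,6,7}->{2,3,4,6,7}
So after constraint 3: D(X) = {1,3}

Answer: {1,3}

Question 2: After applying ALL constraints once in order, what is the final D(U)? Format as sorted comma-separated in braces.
Constraint 1 (X < U) on D(X)={1,3,5,6,7} D(U)={1,4,5}: X {1,3,5,6,7}->{1,3}; U {1,4,5}->{4,5}
Constraint 2 (Y != V) on D(Y)={1,2,4,5,6,7} D(V)={1,2,3,4,6,7}: no change
Constraint 3 (Y + X = V) on D(Y)={1,2,4,5,6,7} D(X)={1,3} D(V)={1,2,3,4,6,7}: Y {1,2,4,5,6,7}->{1,2,4,5,6}; V {1,2,3,4,6,7}->{2,3,4,6,7}
So after all 3 constraints: D(U) = {4,5}

Answer: {4,5}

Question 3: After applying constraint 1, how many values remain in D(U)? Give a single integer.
Constraint 1 (X < U) on D(X)={1,3,5,6,7} D(U)={1,4,5}: X {1,3,5,6,7}->{1,3}; U {1,4,5}->{4,5}
So after constraint 1: D(U)={4,5}, size = 2

Answer: 2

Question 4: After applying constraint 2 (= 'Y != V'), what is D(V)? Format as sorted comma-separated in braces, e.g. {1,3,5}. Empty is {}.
Constraint 1 (X < U) on D(X)={1,3,5,6,7} D(U)={1,4,5}: X {1,3,5,6,7}->{1,3}; U {1,4,5}->{4,5}
Constraint 2 (Y != V) on D(Y)={1,2,4,5,6,7} D(V)={1,2,3,4,6,7}: no change
So after constraint 2: D(V) = {1,2,3,4,6,7}

Answer: {1,2,3,4,6,7}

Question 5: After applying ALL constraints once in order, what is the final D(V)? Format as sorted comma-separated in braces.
Constraint 1 (X < U) on D(X)={1,3,5,6,7} D(U)={1,4,5}: X {1,3,5,6,7}->{1,3}; U {1,4,5}->{4,5}
Constraint 2 (Y != V) on D(Y)={1,2,4,5,6,7} D(V)={1,2,3,4,6,7}: no change
Constraint 3 (Y + X = V) on D(Y)={1,2,4,5,6,7} D(X)={1,3} D(V)={1,2,3,4,6,7}: Y {1,2,4,5,6,7}->{1,2,4,5,6}; V {1,2,3,4,6,7}->{2,3,4,6,7}
So after all 3 constraints: D(V) = {2,3,4,6,7}

Answer: {2,3,4,6,7}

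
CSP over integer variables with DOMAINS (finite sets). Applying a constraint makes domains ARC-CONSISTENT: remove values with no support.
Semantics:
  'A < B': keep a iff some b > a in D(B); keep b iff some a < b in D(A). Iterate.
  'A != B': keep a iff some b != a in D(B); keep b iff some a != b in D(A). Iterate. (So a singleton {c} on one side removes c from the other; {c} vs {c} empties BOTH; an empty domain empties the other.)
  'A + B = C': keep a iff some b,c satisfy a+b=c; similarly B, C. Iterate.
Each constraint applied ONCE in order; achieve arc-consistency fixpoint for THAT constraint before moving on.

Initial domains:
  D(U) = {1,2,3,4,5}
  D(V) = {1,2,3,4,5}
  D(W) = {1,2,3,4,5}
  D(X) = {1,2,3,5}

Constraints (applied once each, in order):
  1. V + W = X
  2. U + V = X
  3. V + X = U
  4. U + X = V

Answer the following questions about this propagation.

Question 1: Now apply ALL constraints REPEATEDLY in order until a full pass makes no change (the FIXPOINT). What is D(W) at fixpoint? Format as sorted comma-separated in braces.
Answer: {}

Derivation:
pass 0 (initial): D(W)={1,2,3,4,5}
pass 1: U {1,2,3,4,5}->{}; V {1,2,3,4,5}->{}; W {1,2,3,4,5}->{1,2,3,4}; X {1,2,3,5}->{}
pass 2: W {1,2,3,4}->{}
pass 3: no change
Fixpoint after 3 passes: D(W) = {}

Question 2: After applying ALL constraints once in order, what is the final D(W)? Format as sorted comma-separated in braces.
Answer: {1,2,3,4}

Derivation:
Constraint 1 (V + W = X) on D(V)={1,2,3,4,5} D(W)={1,2,3,4,5} D(X)={1,2,3,5}: V {1,2,3,4,5}->{1,2,3,4}; W {1,2,3,4,5}->{1,2,3,4}; X {1,2,3,5}->{2,3,5}
Constraint 2 (U + V = X) on D(U)={1,2,3,4,5} D(V)={1,2,3,4} D(X)={2,3,5}: U {1,2,3,4,5}->{1,2,3,4}
Constraint 3 (V + X = U) on D(V)={1,2,3,4} D(X)={2,3,5} D(U)={1,2,3,4}: V {1,2,3,4}->{1,2}; X {2,3,5}->{2,3}; U {1,2,3,4}->{3,4}
Constraint 4 (U + X = V) on D(U)={3,4} D(X)={2,3} D(V)={1,2}: U {3,4}->{}; X {2,3}->{}; V {1,2}->{}
So after all 4 constraints: D(W) = {1,2,3,4}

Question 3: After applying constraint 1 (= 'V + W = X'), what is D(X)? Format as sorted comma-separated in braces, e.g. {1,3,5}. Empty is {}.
Constraint 1 (V + W = X) on D(V)={1,2,3,4,5} D(W)={1,2,3,4,5} D(X)={1,2,3,5}: V {1,2,3,4,5}->{1,2,3,4}; W {1,2,3,4,5}->{1,2,3,4}; X {1,2,3,5}->{2,3,5}
So after constraint 1: D(X) = {2,3,5}

Answer: {2,3,5}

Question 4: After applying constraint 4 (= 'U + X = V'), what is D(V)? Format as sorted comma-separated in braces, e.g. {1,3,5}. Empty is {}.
Constraint 1 (V + W = X) on D(V)={1,2,3,4,5} D(W)={1,2,3,4,5} D(X)={1,2,3,5}: V {1,2,3,4,5}->{1,2,3,4}; W {1,2,3,4,5}->{1,2,3,4}; X {1,2,3,5}->{2,3,5}
Constraint 2 (U + V = X) on D(U)={1,2,3,4,5} D(V)={1,2,3,4} D(X)={2,3,5}: U {1,2,3,4,5}->{1,2,3,4}
Constraint 3 (V + X = U) on D(V)={1,2,3,4} D(X)={2,3,5} D(U)={1,2,3,4}: V {1,2,3,4}->{1,2}; X {2,3,5}->{2,3}; U {1,2,3,4}->{3,4}
Constraint 4 (U + X = V) on D(U)={3,4} D(X)={2,3} D(V)={1,2}: U {3,4}->{}; X {2,3}->{}; V {1,2}->{}
So after constraint 4: D(V) = {}

Answer: {}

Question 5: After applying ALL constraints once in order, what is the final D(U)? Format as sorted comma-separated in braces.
Answer: {}

Derivation:
Constraint 1 (V + W = X) on D(V)={1,2,3,4,5} D(W)={1,2,3,4,5} D(X)={1,2,3,5}: V {1,2,3,4,5}->{1,2,3,4}; W {1,2,3,4,5}->{1,2,3,4}; X {1,2,3,5}->{2,3,5}
Constraint 2 (U + V = X) on D(U)={1,2,3,4,5} D(V)={1,2,3,4} D(X)={2,3,5}: U {1,2,3,4,5}->{1,2,3,4}
Constraint 3 (V + X = U) on D(V)={1,2,3,4} D(X)={2,3,5} D(U)={1,2,3,4}: V {1,2,3,4}->{1,2}; X {2,3,5}->{2,3}; U {1,2,3,4}->{3,4}
Constraint 4 (U + X = V) on D(U)={3,4} D(X)={2,3} D(V)={1,2}: U {3,4}->{}; X {2,3}->{}; V {1,2}->{}
So after all 4 constraints: D(U) = {}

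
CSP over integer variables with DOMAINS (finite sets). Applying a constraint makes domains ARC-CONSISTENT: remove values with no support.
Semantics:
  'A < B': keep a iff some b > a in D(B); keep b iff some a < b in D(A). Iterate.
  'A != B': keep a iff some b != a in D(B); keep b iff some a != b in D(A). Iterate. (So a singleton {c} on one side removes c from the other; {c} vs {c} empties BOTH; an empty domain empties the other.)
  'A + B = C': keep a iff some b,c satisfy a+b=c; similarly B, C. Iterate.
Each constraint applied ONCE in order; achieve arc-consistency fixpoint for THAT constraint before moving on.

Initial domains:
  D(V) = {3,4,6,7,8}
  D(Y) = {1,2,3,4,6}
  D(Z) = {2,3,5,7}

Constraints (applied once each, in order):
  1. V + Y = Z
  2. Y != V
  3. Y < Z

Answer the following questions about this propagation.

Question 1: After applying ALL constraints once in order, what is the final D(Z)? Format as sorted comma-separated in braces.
Constraint 1 (V + Y = Z) on D(V)={3,4,6,7,8} D(Y)={1,2,3,4,6} D(Z)={2,3,5,7}: V {3,4,6,7,8}->{3,4,6}; Y {1,2,3,4,6}->{1,2,3,4}; Z {2,3,5,7}->{5,7}
Constraint 2 (Y != V) on D(Y)={1,2,3,4} D(V)={3,4,6}: no change
Constraint 3 (Y < Z) on D(Y)={1,2,3,4} D(Z)={5,7}: no change
So after all 3 constraints: D(Z) = {5,7}

Answer: {5,7}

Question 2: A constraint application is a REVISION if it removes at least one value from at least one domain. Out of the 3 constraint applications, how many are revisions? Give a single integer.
Answer: 1

Derivation:
Constraint 1 (V + Y = Z) on D(V)={3,4,6,7,8} D(Y)={1,2,3,4,6} D(Z)={2,3,5,7}: V {3,4,6,7,8}->{3,4,6}; Y {1,2,3,4,6}->{1,2,3,4}; Z {2,3,5,7}->{5,7} => REVISION
Constraint 2 (Y != V) on D(Y)={1,2,3,4} D(V)={3,4,6}: no change => not a revision
Constraint 3 (Y < Z) on D(Y)={1,2,3,4} D(Z)={5,7}: no change => not a revision
Total revisions = 1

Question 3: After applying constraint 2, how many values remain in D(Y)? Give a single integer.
Answer: 4

Derivation:
Constraint 1 (V + Y = Z) on D(V)={3,4,6,7,8} D(Y)={1,2,3,4,6} D(Z)={2,3,5,7}: V {3,4,6,7,8}->{3,4,6}; Y {1,2,3,4,6}->{1,2,3,4}; Z {2,3,5,7}->{5,7}
Constraint 2 (Y != V) on D(Y)={1,2,3,4} D(V)={3,4,6}: no change
So after constraint 2: D(Y)={1,2,3,4}, size = 4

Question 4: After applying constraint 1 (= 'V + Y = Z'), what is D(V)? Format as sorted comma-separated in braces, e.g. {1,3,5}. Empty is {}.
Answer: {3,4,6}

Derivation:
Constraint 1 (V + Y = Z) on D(V)={3,4,6,7,8} D(Y)={1,2,3,4,6} D(Z)={2,3,5,7}: V {3,4,6,7,8}->{3,4,6}; Y {1,2,3,4,6}->{1,2,3,4}; Z {2,3,5,7}->{5,7}
So after constraint 1: D(V) = {3,4,6}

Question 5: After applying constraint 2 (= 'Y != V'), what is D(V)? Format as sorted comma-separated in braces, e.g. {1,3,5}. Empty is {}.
Answer: {3,4,6}

Derivation:
Constraint 1 (V + Y = Z) on D(V)={3,4,6,7,8} D(Y)={1,2,3,4,6} D(Z)={2,3,5,7}: V {3,4,6,7,8}->{3,4,6}; Y {1,2,3,4,6}->{1,2,3,4}; Z {2,3,5,7}->{5,7}
Constraint 2 (Y != V) on D(Y)={1,2,3,4} D(V)={3,4,6}: no change
So after constraint 2: D(V) = {3,4,6}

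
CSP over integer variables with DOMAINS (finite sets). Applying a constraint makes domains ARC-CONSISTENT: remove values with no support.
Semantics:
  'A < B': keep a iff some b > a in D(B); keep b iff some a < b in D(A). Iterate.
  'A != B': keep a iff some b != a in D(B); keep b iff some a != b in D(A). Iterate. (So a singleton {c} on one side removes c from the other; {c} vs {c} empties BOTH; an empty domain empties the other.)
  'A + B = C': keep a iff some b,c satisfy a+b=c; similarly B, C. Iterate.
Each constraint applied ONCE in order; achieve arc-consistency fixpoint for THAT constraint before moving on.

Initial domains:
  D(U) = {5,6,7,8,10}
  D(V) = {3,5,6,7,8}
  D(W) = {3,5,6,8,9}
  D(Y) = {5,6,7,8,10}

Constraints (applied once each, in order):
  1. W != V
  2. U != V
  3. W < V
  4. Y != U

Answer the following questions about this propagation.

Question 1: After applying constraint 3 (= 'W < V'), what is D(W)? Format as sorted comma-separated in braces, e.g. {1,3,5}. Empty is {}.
Answer: {3,5,6}

Derivation:
Constraint 1 (W != V) on D(W)={3,5,6,8,9} D(V)={3,5,6,7,8}: no change
Constraint 2 (U != V) on D(U)={5,6,7,8,10} D(V)={3,5,6,7,8}: no change
Constraint 3 (W < V) on D(W)={3,5,6,8,9} D(V)={3,5,6,7,8}: W {3,5,6,8,9}->{3,5,6}; V {3,5,6,7,8}->{5,6,7,8}
So after constraint 3: D(W) = {3,5,6}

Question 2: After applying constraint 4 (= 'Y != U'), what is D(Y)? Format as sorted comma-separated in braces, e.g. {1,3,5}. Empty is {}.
Answer: {5,6,7,8,10}

Derivation:
Constraint 1 (W != V) on D(W)={3,5,6,8,9} D(V)={3,5,6,7,8}: no change
Constraint 2 (U != V) on D(U)={5,6,7,8,10} D(V)={3,5,6,7,8}: no change
Constraint 3 (W < V) on D(W)={3,5,6,8,9} D(V)={3,5,6,7,8}: W {3,5,6,8,9}->{3,5,6}; V {3,5,6,7,8}->{5,6,7,8}
Constraint 4 (Y != U) on D(Y)={5,6,7,8,10} D(U)={5,6,7,8,10}: no change
So after constraint 4: D(Y) = {5,6,7,8,10}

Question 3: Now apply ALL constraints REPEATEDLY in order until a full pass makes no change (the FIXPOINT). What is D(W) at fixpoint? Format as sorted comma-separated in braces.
Answer: {3,5,6}

Derivation:
pass 0 (initial): D(W)={3,5,6,8,9}
pass 1: V {3,5,6,7,8}->{5,6,7,8}; W {3,5,6,8,9}->{3,5,6}
pass 2: no change
Fixpoint after 2 passes: D(W) = {3,5,6}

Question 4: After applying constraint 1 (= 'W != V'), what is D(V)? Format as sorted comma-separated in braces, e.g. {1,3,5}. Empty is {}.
Answer: {3,5,6,7,8}

Derivation:
Constraint 1 (W != V) on D(W)={3,5,6,8,9} D(V)={3,5,6,7,8}: no change
So after constraint 1: D(V) = {3,5,6,7,8}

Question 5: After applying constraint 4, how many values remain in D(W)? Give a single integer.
Answer: 3

Derivation:
Constraint 1 (W != V) on D(W)={3,5,6,8,9} D(V)={3,5,6,7,8}: no change
Constraint 2 (U != V) on D(U)={5,6,7,8,10} D(V)={3,5,6,7,8}: no change
Constraint 3 (W < V) on D(W)={3,5,6,8,9} D(V)={3,5,6,7,8}: W {3,5,6,8,9}->{3,5,6}; V {3,5,6,7,8}->{5,6,7,8}
Constraint 4 (Y != U) on D(Y)={5,6,7,8,10} D(U)={5,6,7,8,10}: no change
So after constraint 4: D(W)={3,5,6}, size = 3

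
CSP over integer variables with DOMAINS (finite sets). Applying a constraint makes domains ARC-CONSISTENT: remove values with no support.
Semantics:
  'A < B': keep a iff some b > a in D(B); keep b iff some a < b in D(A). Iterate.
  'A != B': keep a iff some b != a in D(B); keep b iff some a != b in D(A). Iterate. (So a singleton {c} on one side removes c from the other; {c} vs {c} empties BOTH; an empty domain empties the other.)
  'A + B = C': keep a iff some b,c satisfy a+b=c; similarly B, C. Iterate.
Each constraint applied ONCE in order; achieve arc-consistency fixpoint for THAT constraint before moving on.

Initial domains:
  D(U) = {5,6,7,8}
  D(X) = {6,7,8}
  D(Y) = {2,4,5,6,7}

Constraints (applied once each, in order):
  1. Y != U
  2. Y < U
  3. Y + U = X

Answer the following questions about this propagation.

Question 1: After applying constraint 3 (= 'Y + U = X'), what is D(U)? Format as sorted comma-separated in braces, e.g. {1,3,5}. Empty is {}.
Constraint 1 (Y != U) on D(Y)={2,4,5,6,7} D(U)={5,6,7,8}: no change
Constraint 2 (Y < U) on D(Y)={2,4,5,6,7} D(U)={5,6,7,8}: no change
Constraint 3 (Y + U = X) on D(Y)={2,4,5,6,7} D(U)={5,6,7,8} D(X)={6,7,8}: Y {2,4,5,6,7}->{2}; U {5,6,7,8}->{5,6}; X {6,7,8}->{7,8}
So after constraint 3: D(U) = {5,6}

Answer: {5,6}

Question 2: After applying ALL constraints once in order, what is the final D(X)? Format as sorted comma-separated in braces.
Constraint 1 (Y != U) on D(Y)={2,4,5,6,7} D(U)={5,6,7,8}: no change
Constraint 2 (Y < U) on D(Y)={2,4,5,6,7} D(U)={5,6,7,8}: no change
Constraint 3 (Y + U = X) on D(Y)={2,4,5,6,7} D(U)={5,6,7,8} D(X)={6,7,8}: Y {2,4,5,6,7}->{2}; U {5,6,7,8}->{5,6}; X {6,7,8}->{7,8}
So after all 3 constraints: D(X) = {7,8}

Answer: {7,8}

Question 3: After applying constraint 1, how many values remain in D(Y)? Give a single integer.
Answer: 5

Derivation:
Constraint 1 (Y != U) on D(Y)={2,4,5,6,7} D(U)={5,6,7,8}: no change
So after constraint 1: D(Y)={2,4,5,6,7}, size = 5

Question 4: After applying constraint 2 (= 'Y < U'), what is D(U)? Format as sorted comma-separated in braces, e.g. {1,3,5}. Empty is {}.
Answer: {5,6,7,8}

Derivation:
Constraint 1 (Y != U) on D(Y)={2,4,5,6,7} D(U)={5,6,7,8}: no change
Constraint 2 (Y < U) on D(Y)={2,4,5,6,7} D(U)={5,6,7,8}: no change
So after constraint 2: D(U) = {5,6,7,8}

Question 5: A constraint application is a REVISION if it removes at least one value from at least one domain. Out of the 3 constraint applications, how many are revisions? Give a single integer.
Answer: 1

Derivation:
Constraint 1 (Y != U) on D(Y)={2,4,5,6,7} D(U)={5,6,7,8}: no change => not a revision
Constraint 2 (Y < U) on D(Y)={2,4,5,6,7} D(U)={5,6,7,8}: no change => not a revision
Constraint 3 (Y + U = X) on D(Y)={2,4,5,6,7} D(U)={5,6,7,8} D(X)={6,7,8}: Y {2,4,5,6,7}->{2}; U {5,6,7,8}->{5,6}; X {6,7,8}->{7,8} => REVISION
Total revisions = 1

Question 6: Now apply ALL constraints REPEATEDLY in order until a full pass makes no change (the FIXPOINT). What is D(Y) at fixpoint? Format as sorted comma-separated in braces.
Answer: {2}

Derivation:
pass 0 (initial): D(Y)={2,4,5,6,7}
pass 1: U {5,6,7,8}->{5,6}; X {6,7,8}->{7,8}; Y {2,4,5,6,7}->{2}
pass 2: no change
Fixpoint after 2 passes: D(Y) = {2}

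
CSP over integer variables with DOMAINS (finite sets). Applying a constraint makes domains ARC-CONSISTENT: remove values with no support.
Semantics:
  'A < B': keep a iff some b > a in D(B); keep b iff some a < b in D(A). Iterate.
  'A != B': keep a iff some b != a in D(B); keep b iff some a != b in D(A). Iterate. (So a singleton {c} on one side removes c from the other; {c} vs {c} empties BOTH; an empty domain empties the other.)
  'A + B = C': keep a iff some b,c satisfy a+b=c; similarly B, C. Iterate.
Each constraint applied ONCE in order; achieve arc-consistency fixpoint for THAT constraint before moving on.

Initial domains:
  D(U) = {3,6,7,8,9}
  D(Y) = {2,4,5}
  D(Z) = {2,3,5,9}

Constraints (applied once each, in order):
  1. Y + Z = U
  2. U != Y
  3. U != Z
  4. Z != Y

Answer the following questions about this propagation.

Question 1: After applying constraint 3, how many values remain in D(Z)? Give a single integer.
Answer: 3

Derivation:
Constraint 1 (Y + Z = U) on D(Y)={2,4,5} D(Z)={2,3,5,9} D(U)={3,6,7,8,9}: Z {2,3,5,9}->{2,3,5}; U {3,6,7,8,9}->{6,7,8,9}
Constraint 2 (U != Y) on D(U)={6,7,8,9} D(Y)={2,4,5}: no change
Constraint 3 (U != Z) on D(U)={6,7,8,9} D(Z)={2,3,5}: no change
So after constraint 3: D(Z)={2,3,5}, size = 3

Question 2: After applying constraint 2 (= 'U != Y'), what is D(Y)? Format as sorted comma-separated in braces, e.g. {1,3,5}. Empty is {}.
Constraint 1 (Y + Z = U) on D(Y)={2,4,5} D(Z)={2,3,5,9} D(U)={3,6,7,8,9}: Z {2,3,5,9}->{2,3,5}; U {3,6,7,8,9}->{6,7,8,9}
Constraint 2 (U != Y) on D(U)={6,7,8,9} D(Y)={2,4,5}: no change
So after constraint 2: D(Y) = {2,4,5}

Answer: {2,4,5}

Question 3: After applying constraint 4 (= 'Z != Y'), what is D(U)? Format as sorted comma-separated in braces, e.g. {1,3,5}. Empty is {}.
Constraint 1 (Y + Z = U) on D(Y)={2,4,5} D(Z)={2,3,5,9} D(U)={3,6,7,8,9}: Z {2,3,5,9}->{2,3,5}; U {3,6,7,8,9}->{6,7,8,9}
Constraint 2 (U != Y) on D(U)={6,7,8,9} D(Y)={2,4,5}: no change
Constraint 3 (U != Z) on D(U)={6,7,8,9} D(Z)={2,3,5}: no change
Constraint 4 (Z != Y) on D(Z)={2,3,5} D(Y)={2,4,5}: no change
So after constraint 4: D(U) = {6,7,8,9}

Answer: {6,7,8,9}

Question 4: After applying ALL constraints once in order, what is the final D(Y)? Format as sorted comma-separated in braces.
Constraint 1 (Y + Z = U) on D(Y)={2,4,5} D(Z)={2,3,5,9} D(U)={3,6,7,8,9}: Z {2,3,5,9}->{2,3,5}; U {3,6,7,8,9}->{6,7,8,9}
Constraint 2 (U != Y) on D(U)={6,7,8,9} D(Y)={2,4,5}: no change
Constraint 3 (U != Z) on D(U)={6,7,8,9} D(Z)={2,3,5}: no change
Constraint 4 (Z != Y) on D(Z)={2,3,5} D(Y)={2,4,5}: no change
So after all 4 constraints: D(Y) = {2,4,5}

Answer: {2,4,5}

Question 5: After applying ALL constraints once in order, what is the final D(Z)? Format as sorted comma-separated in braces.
Constraint 1 (Y + Z = U) on D(Y)={2,4,5} D(Z)={2,3,5,9} D(U)={3,6,7,8,9}: Z {2,3,5,9}->{2,3,5}; U {3,6,7,8,9}->{6,7,8,9}
Constraint 2 (U != Y) on D(U)={6,7,8,9} D(Y)={2,4,5}: no change
Constraint 3 (U != Z) on D(U)={6,7,8,9} D(Z)={2,3,5}: no change
Constraint 4 (Z != Y) on D(Z)={2,3,5} D(Y)={2,4,5}: no change
So after all 4 constraints: D(Z) = {2,3,5}

Answer: {2,3,5}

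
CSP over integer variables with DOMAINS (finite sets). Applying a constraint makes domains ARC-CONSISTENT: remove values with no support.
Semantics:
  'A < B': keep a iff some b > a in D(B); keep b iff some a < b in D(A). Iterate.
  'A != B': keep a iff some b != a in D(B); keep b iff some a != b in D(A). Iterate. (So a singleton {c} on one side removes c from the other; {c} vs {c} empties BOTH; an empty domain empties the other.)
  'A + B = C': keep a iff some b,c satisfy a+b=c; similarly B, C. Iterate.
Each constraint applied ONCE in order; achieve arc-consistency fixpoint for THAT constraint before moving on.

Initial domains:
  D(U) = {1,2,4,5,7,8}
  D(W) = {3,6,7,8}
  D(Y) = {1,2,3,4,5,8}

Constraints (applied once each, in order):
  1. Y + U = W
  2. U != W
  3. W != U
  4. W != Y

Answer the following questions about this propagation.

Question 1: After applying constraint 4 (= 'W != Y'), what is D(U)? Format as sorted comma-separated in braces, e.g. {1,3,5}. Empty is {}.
Answer: {1,2,4,5,7}

Derivation:
Constraint 1 (Y + U = W) on D(Y)={1,2,3,4,5,8} D(U)={1,2,4,5,7,8} D(W)={3,6,7,8}: Y {1,2,3,4,5,8}->{1,2,3,4,5}; U {1,2,4,5,7,8}->{1,2,4,5,7}
Constraint 2 (U != W) on D(U)={1,2,4,5,7} D(W)={3,6,7,8}: no change
Constraint 3 (W != U) on D(W)={3,6,7,8} D(U)={1,2,4,5,7}: no change
Constraint 4 (W != Y) on D(W)={3,6,7,8} D(Y)={1,2,3,4,5}: no change
So after constraint 4: D(U) = {1,2,4,5,7}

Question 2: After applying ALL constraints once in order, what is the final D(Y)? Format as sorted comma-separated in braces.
Answer: {1,2,3,4,5}

Derivation:
Constraint 1 (Y + U = W) on D(Y)={1,2,3,4,5,8} D(U)={1,2,4,5,7,8} D(W)={3,6,7,8}: Y {1,2,3,4,5,8}->{1,2,3,4,5}; U {1,2,4,5,7,8}->{1,2,4,5,7}
Constraint 2 (U != W) on D(U)={1,2,4,5,7} D(W)={3,6,7,8}: no change
Constraint 3 (W != U) on D(W)={3,6,7,8} D(U)={1,2,4,5,7}: no change
Constraint 4 (W != Y) on D(W)={3,6,7,8} D(Y)={1,2,3,4,5}: no change
So after all 4 constraints: D(Y) = {1,2,3,4,5}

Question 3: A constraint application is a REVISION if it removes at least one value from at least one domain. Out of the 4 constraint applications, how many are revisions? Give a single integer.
Constraint 1 (Y + U = W) on D(Y)={1,2,3,4,5,8} D(U)={1,2,4,5,7,8} D(W)={3,6,7,8}: Y {1,2,3,4,5,8}->{1,2,3,4,5}; U {1,2,4,5,7,8}->{1,2,4,5,7} => REVISION
Constraint 2 (U != W) on D(U)={1,2,4,5,7} D(W)={3,6,7,8}: no change => not a revision
Constraint 3 (W != U) on D(W)={3,6,7,8} D(U)={1,2,4,5,7}: no change => not a revision
Constraint 4 (W != Y) on D(W)={3,6,7,8} D(Y)={1,2,3,4,5}: no change => not a revision
Total revisions = 1

Answer: 1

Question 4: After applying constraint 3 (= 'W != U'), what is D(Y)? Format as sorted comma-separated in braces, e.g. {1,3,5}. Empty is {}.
Constraint 1 (Y + U = W) on D(Y)={1,2,3,4,5,8} D(U)={1,2,4,5,7,8} D(W)={3,6,7,8}: Y {1,2,3,4,5,8}->{1,2,3,4,5}; U {1,2,4,5,7,8}->{1,2,4,5,7}
Constraint 2 (U != W) on D(U)={1,2,4,5,7} D(W)={3,6,7,8}: no change
Constraint 3 (W != U) on D(W)={3,6,7,8} D(U)={1,2,4,5,7}: no change
So after constraint 3: D(Y) = {1,2,3,4,5}

Answer: {1,2,3,4,5}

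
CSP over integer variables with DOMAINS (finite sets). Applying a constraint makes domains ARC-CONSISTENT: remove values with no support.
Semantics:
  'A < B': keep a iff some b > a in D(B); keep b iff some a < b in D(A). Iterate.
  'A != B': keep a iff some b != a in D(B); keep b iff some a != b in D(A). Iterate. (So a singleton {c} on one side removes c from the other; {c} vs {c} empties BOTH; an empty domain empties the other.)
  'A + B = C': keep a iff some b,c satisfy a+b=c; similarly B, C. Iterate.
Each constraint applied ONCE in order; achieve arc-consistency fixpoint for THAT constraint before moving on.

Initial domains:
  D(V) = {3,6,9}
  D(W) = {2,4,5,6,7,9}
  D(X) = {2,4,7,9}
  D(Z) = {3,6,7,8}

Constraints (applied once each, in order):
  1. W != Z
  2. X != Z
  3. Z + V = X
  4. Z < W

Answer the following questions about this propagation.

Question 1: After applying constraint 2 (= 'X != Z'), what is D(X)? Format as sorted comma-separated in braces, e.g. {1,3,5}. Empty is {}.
Answer: {2,4,7,9}

Derivation:
Constraint 1 (W != Z) on D(W)={2,4,5,6,7,9} D(Z)={3,6,7,8}: no change
Constraint 2 (X != Z) on D(X)={2,4,7,9} D(Z)={3,6,7,8}: no change
So after constraint 2: D(X) = {2,4,7,9}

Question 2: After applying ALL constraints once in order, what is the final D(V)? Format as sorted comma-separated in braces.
Answer: {3,6}

Derivation:
Constraint 1 (W != Z) on D(W)={2,4,5,6,7,9} D(Z)={3,6,7,8}: no change
Constraint 2 (X != Z) on D(X)={2,4,7,9} D(Z)={3,6,7,8}: no change
Constraint 3 (Z + V = X) on D(Z)={3,6,7,8} D(V)={3,6,9} D(X)={2,4,7,9}: Z {3,6,7,8}->{3,6}; V {3,6,9}->{3,6}; X {2,4,7,9}->{9}
Constraint 4 (Z < W) on D(Z)={3,6} D(W)={2,4,5,6,7,9}: W {2,4,5,6,7,9}->{4,5,6,7,9}
So after all 4 constraints: D(V) = {3,6}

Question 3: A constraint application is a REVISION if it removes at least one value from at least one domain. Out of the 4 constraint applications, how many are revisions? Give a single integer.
Answer: 2

Derivation:
Constraint 1 (W != Z) on D(W)={2,4,5,6,7,9} D(Z)={3,6,7,8}: no change => not a revision
Constraint 2 (X != Z) on D(X)={2,4,7,9} D(Z)={3,6,7,8}: no change => not a revision
Constraint 3 (Z + V = X) on D(Z)={3,6,7,8} D(V)={3,6,9} D(X)={2,4,7,9}: Z {3,6,7,8}->{3,6}; V {3,6,9}->{3,6}; X {2,4,7,9}->{9} => REVISION
Constraint 4 (Z < W) on D(Z)={3,6} D(W)={2,4,5,6,7,9}: W {2,4,5,6,7,9}->{4,5,6,7,9} => REVISION
Total revisions = 2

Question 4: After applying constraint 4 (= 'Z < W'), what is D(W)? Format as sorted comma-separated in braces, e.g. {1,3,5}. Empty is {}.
Answer: {4,5,6,7,9}

Derivation:
Constraint 1 (W != Z) on D(W)={2,4,5,6,7,9} D(Z)={3,6,7,8}: no change
Constraint 2 (X != Z) on D(X)={2,4,7,9} D(Z)={3,6,7,8}: no change
Constraint 3 (Z + V = X) on D(Z)={3,6,7,8} D(V)={3,6,9} D(X)={2,4,7,9}: Z {3,6,7,8}->{3,6}; V {3,6,9}->{3,6}; X {2,4,7,9}->{9}
Constraint 4 (Z < W) on D(Z)={3,6} D(W)={2,4,5,6,7,9}: W {2,4,5,6,7,9}->{4,5,6,7,9}
So after constraint 4: D(W) = {4,5,6,7,9}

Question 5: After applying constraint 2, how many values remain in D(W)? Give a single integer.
Constraint 1 (W != Z) on D(W)={2,4,5,6,7,9} D(Z)={3,6,7,8}: no change
Constraint 2 (X != Z) on D(X)={2,4,7,9} D(Z)={3,6,7,8}: no change
So after constraint 2: D(W)={2,4,5,6,7,9}, size = 6

Answer: 6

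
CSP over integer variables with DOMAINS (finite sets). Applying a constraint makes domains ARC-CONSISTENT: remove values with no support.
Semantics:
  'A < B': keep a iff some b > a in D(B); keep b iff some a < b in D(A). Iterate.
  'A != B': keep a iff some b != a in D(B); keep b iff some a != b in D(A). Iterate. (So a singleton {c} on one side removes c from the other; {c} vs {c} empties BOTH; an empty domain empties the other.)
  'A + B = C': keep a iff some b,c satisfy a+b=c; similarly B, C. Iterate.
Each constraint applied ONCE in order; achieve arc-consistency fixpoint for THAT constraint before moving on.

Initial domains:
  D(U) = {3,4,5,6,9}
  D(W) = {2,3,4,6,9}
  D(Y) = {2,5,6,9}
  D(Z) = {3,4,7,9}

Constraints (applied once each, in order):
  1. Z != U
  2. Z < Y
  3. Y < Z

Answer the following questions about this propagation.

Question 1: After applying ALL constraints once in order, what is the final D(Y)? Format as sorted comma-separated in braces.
Answer: {5,6}

Derivation:
Constraint 1 (Z != U) on D(Z)={3,4,7,9} D(U)={3,4,5,6,9}: no change
Constraint 2 (Z < Y) on D(Z)={3,4,7,9} D(Y)={2,5,6,9}: Z {3,4,7,9}->{3,4,7}; Y {2,5,6,9}->{5,6,9}
Constraint 3 (Y < Z) on D(Y)={5,6,9} D(Z)={3,4,7}: Y {5,6,9}->{5,6}; Z {3,4,7}->{7}
So after all 3 constraints: D(Y) = {5,6}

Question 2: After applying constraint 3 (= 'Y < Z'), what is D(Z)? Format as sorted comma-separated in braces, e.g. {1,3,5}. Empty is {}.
Answer: {7}

Derivation:
Constraint 1 (Z != U) on D(Z)={3,4,7,9} D(U)={3,4,5,6,9}: no change
Constraint 2 (Z < Y) on D(Z)={3,4,7,9} D(Y)={2,5,6,9}: Z {3,4,7,9}->{3,4,7}; Y {2,5,6,9}->{5,6,9}
Constraint 3 (Y < Z) on D(Y)={5,6,9} D(Z)={3,4,7}: Y {5,6,9}->{5,6}; Z {3,4,7}->{7}
So after constraint 3: D(Z) = {7}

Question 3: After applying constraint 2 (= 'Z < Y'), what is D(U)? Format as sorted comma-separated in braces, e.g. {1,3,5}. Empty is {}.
Answer: {3,4,5,6,9}

Derivation:
Constraint 1 (Z != U) on D(Z)={3,4,7,9} D(U)={3,4,5,6,9}: no change
Constraint 2 (Z < Y) on D(Z)={3,4,7,9} D(Y)={2,5,6,9}: Z {3,4,7,9}->{3,4,7}; Y {2,5,6,9}->{5,6,9}
So after constraint 2: D(U) = {3,4,5,6,9}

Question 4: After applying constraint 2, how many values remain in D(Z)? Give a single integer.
Answer: 3

Derivation:
Constraint 1 (Z != U) on D(Z)={3,4,7,9} D(U)={3,4,5,6,9}: no change
Constraint 2 (Z < Y) on D(Z)={3,4,7,9} D(Y)={2,5,6,9}: Z {3,4,7,9}->{3,4,7}; Y {2,5,6,9}->{5,6,9}
So after constraint 2: D(Z)={3,4,7}, size = 3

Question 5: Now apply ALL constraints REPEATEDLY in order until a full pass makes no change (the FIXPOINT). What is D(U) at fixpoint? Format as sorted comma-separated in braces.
pass 0 (initial): D(U)={3,4,5,6,9}
pass 1: Y {2,5,6,9}->{5,6}; Z {3,4,7,9}->{7}
pass 2: Y {5,6}->{}; Z {7}->{}
pass 3: U {3,4,5,6,9}->{}
pass 4: no change
Fixpoint after 4 passes: D(U) = {}

Answer: {}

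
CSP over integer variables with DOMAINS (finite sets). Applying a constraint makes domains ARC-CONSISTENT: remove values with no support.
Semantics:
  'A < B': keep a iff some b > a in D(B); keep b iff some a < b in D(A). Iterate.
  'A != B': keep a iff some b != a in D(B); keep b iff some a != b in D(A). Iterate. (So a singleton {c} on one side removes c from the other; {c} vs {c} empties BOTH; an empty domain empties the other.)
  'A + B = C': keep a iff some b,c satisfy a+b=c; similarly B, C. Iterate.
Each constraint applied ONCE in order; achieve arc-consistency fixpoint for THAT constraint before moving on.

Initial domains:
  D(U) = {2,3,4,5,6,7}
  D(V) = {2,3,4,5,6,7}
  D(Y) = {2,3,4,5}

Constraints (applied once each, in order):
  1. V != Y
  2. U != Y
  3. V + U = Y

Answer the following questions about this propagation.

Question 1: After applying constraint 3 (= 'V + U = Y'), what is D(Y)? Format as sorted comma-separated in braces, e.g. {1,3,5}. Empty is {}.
Answer: {4,5}

Derivation:
Constraint 1 (V != Y) on D(V)={2,3,4,5,6,7} D(Y)={2,3,4,5}: no change
Constraint 2 (U != Y) on D(U)={2,3,4,5,6,7} D(Y)={2,3,4,5}: no change
Constraint 3 (V + U = Y) on D(V)={2,3,4,5,6,7} D(U)={2,3,4,5,6,7} D(Y)={2,3,4,5}: V {2,3,4,5,6,7}->{2,3}; U {2,3,4,5,6,7}->{2,3}; Y {2,3,4,5}->{4,5}
So after constraint 3: D(Y) = {4,5}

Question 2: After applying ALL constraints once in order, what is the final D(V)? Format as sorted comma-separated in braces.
Answer: {2,3}

Derivation:
Constraint 1 (V != Y) on D(V)={2,3,4,5,6,7} D(Y)={2,3,4,5}: no change
Constraint 2 (U != Y) on D(U)={2,3,4,5,6,7} D(Y)={2,3,4,5}: no change
Constraint 3 (V + U = Y) on D(V)={2,3,4,5,6,7} D(U)={2,3,4,5,6,7} D(Y)={2,3,4,5}: V {2,3,4,5,6,7}->{2,3}; U {2,3,4,5,6,7}->{2,3}; Y {2,3,4,5}->{4,5}
So after all 3 constraints: D(V) = {2,3}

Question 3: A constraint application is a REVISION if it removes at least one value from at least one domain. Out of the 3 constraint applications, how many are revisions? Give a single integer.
Answer: 1

Derivation:
Constraint 1 (V != Y) on D(V)={2,3,4,5,6,7} D(Y)={2,3,4,5}: no change => not a revision
Constraint 2 (U != Y) on D(U)={2,3,4,5,6,7} D(Y)={2,3,4,5}: no change => not a revision
Constraint 3 (V + U = Y) on D(V)={2,3,4,5,6,7} D(U)={2,3,4,5,6,7} D(Y)={2,3,4,5}: V {2,3,4,5,6,7}->{2,3}; U {2,3,4,5,6,7}->{2,3}; Y {2,3,4,5}->{4,5} => REVISION
Total revisions = 1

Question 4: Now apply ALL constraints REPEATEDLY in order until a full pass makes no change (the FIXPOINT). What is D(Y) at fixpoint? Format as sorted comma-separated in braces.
pass 0 (initial): D(Y)={2,3,4,5}
pass 1: U {2,3,4,5,6,7}->{2,3}; V {2,3,4,5,6,7}->{2,3}; Y {2,3,4,5}->{4,5}
pass 2: no change
Fixpoint after 2 passes: D(Y) = {4,5}

Answer: {4,5}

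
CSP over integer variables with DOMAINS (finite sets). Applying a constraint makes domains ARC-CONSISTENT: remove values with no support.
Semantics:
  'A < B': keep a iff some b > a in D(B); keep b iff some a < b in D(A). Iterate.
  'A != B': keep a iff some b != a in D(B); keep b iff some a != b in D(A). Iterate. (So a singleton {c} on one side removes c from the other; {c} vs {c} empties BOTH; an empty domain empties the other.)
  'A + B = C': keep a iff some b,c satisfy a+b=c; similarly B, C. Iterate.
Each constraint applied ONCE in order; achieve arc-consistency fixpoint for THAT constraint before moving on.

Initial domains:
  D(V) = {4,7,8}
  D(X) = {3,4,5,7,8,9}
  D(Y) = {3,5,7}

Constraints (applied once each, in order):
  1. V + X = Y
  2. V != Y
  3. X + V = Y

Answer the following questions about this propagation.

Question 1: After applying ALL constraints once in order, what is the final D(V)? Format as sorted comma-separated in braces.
Constraint 1 (V + X = Y) on D(V)={4,7,8} D(X)={3,4,5,7,8,9} D(Y)={3,5,7}: V {4,7,8}->{4}; X {3,4,5,7,8,9}->{3}; Y {3,5,7}->{7}
Constraint 2 (V != Y) on D(V)={4} D(Y)={7}: no change
Constraint 3 (X + V = Y) on D(X)={3} D(V)={4} D(Y)={7}: no change
So after all 3 constraints: D(V) = {4}

Answer: {4}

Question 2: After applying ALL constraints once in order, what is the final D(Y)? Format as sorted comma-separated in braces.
Answer: {7}

Derivation:
Constraint 1 (V + X = Y) on D(V)={4,7,8} D(X)={3,4,5,7,8,9} D(Y)={3,5,7}: V {4,7,8}->{4}; X {3,4,5,7,8,9}->{3}; Y {3,5,7}->{7}
Constraint 2 (V != Y) on D(V)={4} D(Y)={7}: no change
Constraint 3 (X + V = Y) on D(X)={3} D(V)={4} D(Y)={7}: no change
So after all 3 constraints: D(Y) = {7}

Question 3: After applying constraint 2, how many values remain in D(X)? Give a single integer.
Answer: 1

Derivation:
Constraint 1 (V + X = Y) on D(V)={4,7,8} D(X)={3,4,5,7,8,9} D(Y)={3,5,7}: V {4,7,8}->{4}; X {3,4,5,7,8,9}->{3}; Y {3,5,7}->{7}
Constraint 2 (V != Y) on D(V)={4} D(Y)={7}: no change
So after constraint 2: D(X)={3}, size = 1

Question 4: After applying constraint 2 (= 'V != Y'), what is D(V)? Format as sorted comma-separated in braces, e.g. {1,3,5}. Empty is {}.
Answer: {4}

Derivation:
Constraint 1 (V + X = Y) on D(V)={4,7,8} D(X)={3,4,5,7,8,9} D(Y)={3,5,7}: V {4,7,8}->{4}; X {3,4,5,7,8,9}->{3}; Y {3,5,7}->{7}
Constraint 2 (V != Y) on D(V)={4} D(Y)={7}: no change
So after constraint 2: D(V) = {4}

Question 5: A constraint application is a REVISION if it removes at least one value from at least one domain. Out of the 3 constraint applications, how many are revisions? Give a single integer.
Answer: 1

Derivation:
Constraint 1 (V + X = Y) on D(V)={4,7,8} D(X)={3,4,5,7,8,9} D(Y)={3,5,7}: V {4,7,8}->{4}; X {3,4,5,7,8,9}->{3}; Y {3,5,7}->{7} => REVISION
Constraint 2 (V != Y) on D(V)={4} D(Y)={7}: no change => not a revision
Constraint 3 (X + V = Y) on D(X)={3} D(V)={4} D(Y)={7}: no change => not a revision
Total revisions = 1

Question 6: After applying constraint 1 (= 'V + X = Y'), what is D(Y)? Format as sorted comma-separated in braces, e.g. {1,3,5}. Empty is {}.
Constraint 1 (V + X = Y) on D(V)={4,7,8} D(X)={3,4,5,7,8,9} D(Y)={3,5,7}: V {4,7,8}->{4}; X {3,4,5,7,8,9}->{3}; Y {3,5,7}->{7}
So after constraint 1: D(Y) = {7}

Answer: {7}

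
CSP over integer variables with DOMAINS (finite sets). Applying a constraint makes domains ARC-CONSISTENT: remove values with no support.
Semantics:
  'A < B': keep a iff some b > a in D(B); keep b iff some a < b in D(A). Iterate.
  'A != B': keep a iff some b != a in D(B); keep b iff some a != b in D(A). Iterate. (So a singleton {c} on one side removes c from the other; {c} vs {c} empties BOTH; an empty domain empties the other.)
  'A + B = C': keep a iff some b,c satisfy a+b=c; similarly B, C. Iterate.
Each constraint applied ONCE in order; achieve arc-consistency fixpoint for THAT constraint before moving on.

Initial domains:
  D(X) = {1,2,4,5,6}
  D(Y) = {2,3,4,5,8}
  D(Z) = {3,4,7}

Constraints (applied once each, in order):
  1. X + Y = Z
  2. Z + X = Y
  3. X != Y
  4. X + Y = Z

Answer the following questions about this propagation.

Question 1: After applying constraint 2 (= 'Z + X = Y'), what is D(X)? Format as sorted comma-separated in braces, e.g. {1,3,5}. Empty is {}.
Constraint 1 (X + Y = Z) on D(X)={1,2,4,5,6} D(Y)={2,3,4,5,8} D(Z)={3,4,7}: X {1,2,4,5,6}->{1,2,4,5}; Y {2,3,4,5,8}->{2,3,5}
Constraint 2 (Z + X = Y) on D(Z)={3,4,7} D(X)={1,2,4,5} D(Y)={2,3,5}: Z {3,4,7}->{3,4}; X {1,2,4,5}->{1,2}; Y {2,3,5}->{5}
So after constraint 2: D(X) = {1,2}

Answer: {1,2}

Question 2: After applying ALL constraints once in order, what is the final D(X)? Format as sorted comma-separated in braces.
Answer: {}

Derivation:
Constraint 1 (X + Y = Z) on D(X)={1,2,4,5,6} D(Y)={2,3,4,5,8} D(Z)={3,4,7}: X {1,2,4,5,6}->{1,2,4,5}; Y {2,3,4,5,8}->{2,3,5}
Constraint 2 (Z + X = Y) on D(Z)={3,4,7} D(X)={1,2,4,5} D(Y)={2,3,5}: Z {3,4,7}->{3,4}; X {1,2,4,5}->{1,2}; Y {2,3,5}->{5}
Constraint 3 (X != Y) on D(X)={1,2} D(Y)={5}: no change
Constraint 4 (X + Y = Z) on D(X)={1,2} D(Y)={5} D(Z)={3,4}: X {1,2}->{}; Y {5}->{}; Z {3,4}->{}
So after all 4 constraints: D(X) = {}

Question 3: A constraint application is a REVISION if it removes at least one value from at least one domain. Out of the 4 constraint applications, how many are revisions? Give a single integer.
Constraint 1 (X + Y = Z) on D(X)={1,2,4,5,6} D(Y)={2,3,4,5,8} D(Z)={3,4,7}: X {1,2,4,5,6}->{1,2,4,5}; Y {2,3,4,5,8}->{2,3,5} => REVISION
Constraint 2 (Z + X = Y) on D(Z)={3,4,7} D(X)={1,2,4,5} D(Y)={2,3,5}: Z {3,4,7}->{3,4}; X {1,2,4,5}->{1,2}; Y {2,3,5}->{5} => REVISION
Constraint 3 (X != Y) on D(X)={1,2} D(Y)={5}: no change => not a revision
Constraint 4 (X + Y = Z) on D(X)={1,2} D(Y)={5} D(Z)={3,4}: X {1,2}->{}; Y {5}->{}; Z {3,4}->{} => REVISION
Total revisions = 3

Answer: 3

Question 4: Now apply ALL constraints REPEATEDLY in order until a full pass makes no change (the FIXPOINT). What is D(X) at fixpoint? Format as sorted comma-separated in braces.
pass 0 (initial): D(X)={1,2,4,5,6}
pass 1: X {1,2,4,5,6}->{}; Y {2,3,4,5,8}->{}; Z {3,4,7}->{}
pass 2: no change
Fixpoint after 2 passes: D(X) = {}

Answer: {}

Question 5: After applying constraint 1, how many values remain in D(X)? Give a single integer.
Answer: 4

Derivation:
Constraint 1 (X + Y = Z) on D(X)={1,2,4,5,6} D(Y)={2,3,4,5,8} D(Z)={3,4,7}: X {1,2,4,5,6}->{1,2,4,5}; Y {2,3,4,5,8}->{2,3,5}
So after constraint 1: D(X)={1,2,4,5}, size = 4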